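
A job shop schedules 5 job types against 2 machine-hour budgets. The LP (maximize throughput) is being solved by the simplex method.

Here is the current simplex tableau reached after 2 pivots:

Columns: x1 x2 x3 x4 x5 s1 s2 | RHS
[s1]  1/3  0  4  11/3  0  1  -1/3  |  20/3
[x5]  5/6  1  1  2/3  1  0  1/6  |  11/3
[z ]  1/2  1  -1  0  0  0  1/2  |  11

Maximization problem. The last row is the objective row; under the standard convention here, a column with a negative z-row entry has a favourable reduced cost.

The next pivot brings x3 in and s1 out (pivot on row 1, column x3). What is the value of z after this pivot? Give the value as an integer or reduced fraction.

Minimum ratio for x3: (20/3)/4 = 5/3.
z changes by −(z-row coeff of x3)·ratio = −(-1)·(5/3) = 5/3.
New z = 11 + (5/3) = 38/3.

38/3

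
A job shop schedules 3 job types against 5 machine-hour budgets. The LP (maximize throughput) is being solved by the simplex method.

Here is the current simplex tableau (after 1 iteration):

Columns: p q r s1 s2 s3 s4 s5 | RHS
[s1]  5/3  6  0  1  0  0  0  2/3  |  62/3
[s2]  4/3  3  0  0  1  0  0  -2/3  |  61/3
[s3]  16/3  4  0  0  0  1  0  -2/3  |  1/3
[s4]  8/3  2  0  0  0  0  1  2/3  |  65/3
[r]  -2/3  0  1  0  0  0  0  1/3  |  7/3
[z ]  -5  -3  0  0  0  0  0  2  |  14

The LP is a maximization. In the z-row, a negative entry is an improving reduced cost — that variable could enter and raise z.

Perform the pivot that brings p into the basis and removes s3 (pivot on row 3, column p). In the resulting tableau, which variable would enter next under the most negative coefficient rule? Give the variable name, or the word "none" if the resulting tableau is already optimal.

none

Pivot element 16/3. New z-row = old z-row − (-5)·(row 3/(16/3)).
Updated z-row coefficients: p: 0, q: 3/4, r: 0, s1: 0, s2: 0, s3: 15/16, s4: 0, s5: 11/8.
No coefficient is strictly negative; the tableau after this pivot is optimal.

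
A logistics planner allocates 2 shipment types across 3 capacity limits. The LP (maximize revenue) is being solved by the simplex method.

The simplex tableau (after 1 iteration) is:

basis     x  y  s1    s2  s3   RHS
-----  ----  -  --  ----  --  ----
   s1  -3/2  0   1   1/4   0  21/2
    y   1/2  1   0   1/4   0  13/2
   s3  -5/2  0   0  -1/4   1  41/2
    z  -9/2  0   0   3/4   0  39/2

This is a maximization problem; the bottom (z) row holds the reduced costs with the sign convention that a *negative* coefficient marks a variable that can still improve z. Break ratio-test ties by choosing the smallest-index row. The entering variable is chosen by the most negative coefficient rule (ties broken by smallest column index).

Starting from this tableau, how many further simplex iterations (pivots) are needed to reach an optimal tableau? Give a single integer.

pivot: x in, y out → z = 78
No improving column remains; optimal.

1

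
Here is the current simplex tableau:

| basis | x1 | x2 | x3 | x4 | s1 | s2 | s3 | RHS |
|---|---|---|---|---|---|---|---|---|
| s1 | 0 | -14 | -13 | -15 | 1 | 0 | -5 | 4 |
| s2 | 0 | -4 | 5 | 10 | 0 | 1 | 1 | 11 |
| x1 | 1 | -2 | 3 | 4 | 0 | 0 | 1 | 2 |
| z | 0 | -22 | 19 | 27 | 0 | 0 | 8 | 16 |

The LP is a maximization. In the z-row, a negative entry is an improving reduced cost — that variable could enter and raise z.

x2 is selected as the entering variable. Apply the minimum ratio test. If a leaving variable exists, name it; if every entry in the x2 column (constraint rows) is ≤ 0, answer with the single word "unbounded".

x2-column entries: row 1: -14, row 2: -4, row 3: -2. All ≤ 0, so x2 can increase without bound; the LP is unbounded in this direction.

unbounded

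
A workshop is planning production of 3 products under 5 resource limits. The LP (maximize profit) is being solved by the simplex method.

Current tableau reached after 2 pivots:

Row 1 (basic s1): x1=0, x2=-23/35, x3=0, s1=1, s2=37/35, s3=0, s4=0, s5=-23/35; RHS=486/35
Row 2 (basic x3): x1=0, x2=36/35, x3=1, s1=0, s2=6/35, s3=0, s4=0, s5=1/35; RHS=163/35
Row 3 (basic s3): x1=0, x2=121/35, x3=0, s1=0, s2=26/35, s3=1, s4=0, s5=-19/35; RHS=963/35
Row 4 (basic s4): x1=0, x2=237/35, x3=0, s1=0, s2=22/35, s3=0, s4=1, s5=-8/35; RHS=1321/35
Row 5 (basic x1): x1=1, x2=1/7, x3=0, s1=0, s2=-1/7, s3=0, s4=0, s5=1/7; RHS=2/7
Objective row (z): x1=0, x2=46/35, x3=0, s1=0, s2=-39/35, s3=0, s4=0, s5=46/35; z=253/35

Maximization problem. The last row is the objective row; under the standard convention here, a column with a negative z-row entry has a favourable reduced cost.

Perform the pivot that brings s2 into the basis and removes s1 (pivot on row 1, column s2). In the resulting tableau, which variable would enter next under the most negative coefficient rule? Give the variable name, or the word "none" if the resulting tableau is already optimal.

none

Pivot element 37/35. New z-row = old z-row − (-39/35)·(row 1/(37/35)).
Updated z-row coefficients: x1: 0, x2: 23/37, x3: 0, s1: 39/37, s2: 0, s3: 0, s4: 0, s5: 23/37.
No coefficient is strictly negative; the tableau after this pivot is optimal.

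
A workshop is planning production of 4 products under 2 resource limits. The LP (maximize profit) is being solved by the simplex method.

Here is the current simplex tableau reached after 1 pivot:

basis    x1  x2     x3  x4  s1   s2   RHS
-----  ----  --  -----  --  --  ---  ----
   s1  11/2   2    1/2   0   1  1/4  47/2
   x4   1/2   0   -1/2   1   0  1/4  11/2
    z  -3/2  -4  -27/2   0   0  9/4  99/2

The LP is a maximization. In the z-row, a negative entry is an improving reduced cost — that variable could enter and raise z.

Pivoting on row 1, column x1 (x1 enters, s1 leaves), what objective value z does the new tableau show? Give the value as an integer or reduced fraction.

Minimum ratio for x1: (47/2)/(11/2) = 47/11.
z changes by −(z-row coeff of x1)·ratio = −(-3/2)·(47/11) = 141/22.
New z = 99/2 + (141/22) = 615/11.

615/11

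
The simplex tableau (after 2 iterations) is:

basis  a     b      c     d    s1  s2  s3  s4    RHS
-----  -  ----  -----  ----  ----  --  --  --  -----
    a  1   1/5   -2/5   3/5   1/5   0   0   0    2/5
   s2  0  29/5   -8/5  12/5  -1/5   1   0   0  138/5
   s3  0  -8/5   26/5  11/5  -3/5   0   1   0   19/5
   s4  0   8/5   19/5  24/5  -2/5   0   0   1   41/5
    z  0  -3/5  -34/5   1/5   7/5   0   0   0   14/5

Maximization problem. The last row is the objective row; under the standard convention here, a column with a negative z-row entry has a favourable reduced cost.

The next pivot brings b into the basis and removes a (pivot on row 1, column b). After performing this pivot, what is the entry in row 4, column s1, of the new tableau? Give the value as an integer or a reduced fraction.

Pivot element is row 1, column b: 1/5.
Normalize row 1: new (row 1, s1) = (1/5)/(1/5) = 1.
row 4 ← row 4 − (8/5)·(new row 1): -2/5 − (8/5)·1 = -2.

-2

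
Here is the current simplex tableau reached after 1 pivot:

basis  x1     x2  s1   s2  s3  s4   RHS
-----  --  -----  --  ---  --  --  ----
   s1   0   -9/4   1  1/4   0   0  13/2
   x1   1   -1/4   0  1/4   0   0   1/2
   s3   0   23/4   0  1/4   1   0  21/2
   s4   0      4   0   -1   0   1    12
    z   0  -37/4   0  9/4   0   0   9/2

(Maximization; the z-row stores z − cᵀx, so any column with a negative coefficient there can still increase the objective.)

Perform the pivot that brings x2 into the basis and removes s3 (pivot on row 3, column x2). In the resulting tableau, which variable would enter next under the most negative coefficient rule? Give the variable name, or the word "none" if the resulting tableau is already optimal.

none

Pivot element 23/4. New z-row = old z-row − (-37/4)·(row 3/(23/4)).
Updated z-row coefficients: x1: 0, x2: 0, s1: 0, s2: 61/23, s3: 37/23, s4: 0.
No coefficient is strictly negative; the tableau after this pivot is optimal.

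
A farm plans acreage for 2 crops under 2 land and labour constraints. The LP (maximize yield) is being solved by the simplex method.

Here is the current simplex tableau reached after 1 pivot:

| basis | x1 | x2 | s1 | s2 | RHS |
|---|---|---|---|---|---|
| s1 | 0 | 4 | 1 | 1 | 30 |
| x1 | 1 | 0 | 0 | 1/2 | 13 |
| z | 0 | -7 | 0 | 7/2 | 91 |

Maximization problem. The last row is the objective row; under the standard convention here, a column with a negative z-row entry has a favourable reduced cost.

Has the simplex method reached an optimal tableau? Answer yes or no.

Column x2 has objective-row coefficient -7, which is negative; an improving pivot exists, so not yet optimal.

no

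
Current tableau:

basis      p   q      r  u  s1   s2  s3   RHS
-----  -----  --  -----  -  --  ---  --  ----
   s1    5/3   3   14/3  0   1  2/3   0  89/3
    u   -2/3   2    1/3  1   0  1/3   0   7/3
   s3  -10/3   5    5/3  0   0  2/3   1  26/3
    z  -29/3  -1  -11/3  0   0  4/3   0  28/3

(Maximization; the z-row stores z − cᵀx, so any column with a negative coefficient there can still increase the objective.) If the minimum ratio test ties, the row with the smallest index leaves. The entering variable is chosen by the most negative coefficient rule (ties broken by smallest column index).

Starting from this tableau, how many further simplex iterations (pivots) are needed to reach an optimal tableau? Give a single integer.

pivot: p in, s1 out → z = 907/5
No improving column remains; optimal.

1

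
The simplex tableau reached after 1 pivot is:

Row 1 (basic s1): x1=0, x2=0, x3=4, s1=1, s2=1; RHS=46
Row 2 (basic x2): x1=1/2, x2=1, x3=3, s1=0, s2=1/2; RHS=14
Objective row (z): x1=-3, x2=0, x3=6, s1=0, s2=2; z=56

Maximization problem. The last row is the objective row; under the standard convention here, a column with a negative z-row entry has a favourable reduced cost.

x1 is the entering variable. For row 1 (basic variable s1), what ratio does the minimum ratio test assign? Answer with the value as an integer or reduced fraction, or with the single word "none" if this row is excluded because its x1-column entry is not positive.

none

The x1 entry in row 1 is 0 ≤ 0, so this row gives no ratio.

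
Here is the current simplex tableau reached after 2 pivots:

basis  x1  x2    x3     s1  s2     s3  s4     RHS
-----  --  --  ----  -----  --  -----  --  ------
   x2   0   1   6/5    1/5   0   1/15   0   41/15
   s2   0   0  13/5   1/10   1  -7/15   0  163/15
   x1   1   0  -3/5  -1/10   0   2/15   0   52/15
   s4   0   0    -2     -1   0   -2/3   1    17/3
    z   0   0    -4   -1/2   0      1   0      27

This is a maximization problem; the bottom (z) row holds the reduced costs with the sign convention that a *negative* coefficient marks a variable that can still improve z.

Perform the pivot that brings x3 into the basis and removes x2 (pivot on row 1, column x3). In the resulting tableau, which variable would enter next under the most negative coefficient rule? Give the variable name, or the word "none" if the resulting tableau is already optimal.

none

Pivot element 6/5. New z-row = old z-row − (-4)·(row 1/(6/5)).
Updated z-row coefficients: x1: 0, x2: 10/3, x3: 0, s1: 1/6, s2: 0, s3: 11/9, s4: 0.
No coefficient is strictly negative; the tableau after this pivot is optimal.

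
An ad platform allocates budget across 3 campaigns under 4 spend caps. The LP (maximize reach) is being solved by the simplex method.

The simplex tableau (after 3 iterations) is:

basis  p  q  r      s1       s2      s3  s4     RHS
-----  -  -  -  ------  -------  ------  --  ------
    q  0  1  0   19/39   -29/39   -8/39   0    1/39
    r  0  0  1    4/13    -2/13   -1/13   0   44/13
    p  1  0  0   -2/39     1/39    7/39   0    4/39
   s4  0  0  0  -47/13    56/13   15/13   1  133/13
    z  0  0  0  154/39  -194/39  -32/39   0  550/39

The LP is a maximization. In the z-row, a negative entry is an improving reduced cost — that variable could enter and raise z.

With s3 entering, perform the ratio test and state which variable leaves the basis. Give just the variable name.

p

Ratios: row 1 (q): entry -8/39 ≤ 0, skip; row 2 (r): entry -1/13 ≤ 0, skip; row 3 (p): (4/39)/(7/39) = 4/7; row 4 (s4): (133/13)/(15/13) = 133/15.
Minimum ratio 4/7 is in the p row, so p leaves.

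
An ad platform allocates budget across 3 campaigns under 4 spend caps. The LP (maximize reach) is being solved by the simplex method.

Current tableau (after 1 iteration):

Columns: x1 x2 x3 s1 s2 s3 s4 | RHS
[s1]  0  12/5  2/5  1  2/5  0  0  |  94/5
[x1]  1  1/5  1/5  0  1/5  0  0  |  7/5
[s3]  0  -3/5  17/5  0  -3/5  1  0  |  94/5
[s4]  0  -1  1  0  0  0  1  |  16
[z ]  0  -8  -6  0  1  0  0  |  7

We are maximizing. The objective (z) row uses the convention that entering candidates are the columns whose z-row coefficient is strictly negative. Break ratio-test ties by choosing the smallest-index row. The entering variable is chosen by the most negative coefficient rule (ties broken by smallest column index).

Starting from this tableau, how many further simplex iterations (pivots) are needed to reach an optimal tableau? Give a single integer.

1

pivot: x2 in, x1 out → z = 63
No improving column remains; optimal.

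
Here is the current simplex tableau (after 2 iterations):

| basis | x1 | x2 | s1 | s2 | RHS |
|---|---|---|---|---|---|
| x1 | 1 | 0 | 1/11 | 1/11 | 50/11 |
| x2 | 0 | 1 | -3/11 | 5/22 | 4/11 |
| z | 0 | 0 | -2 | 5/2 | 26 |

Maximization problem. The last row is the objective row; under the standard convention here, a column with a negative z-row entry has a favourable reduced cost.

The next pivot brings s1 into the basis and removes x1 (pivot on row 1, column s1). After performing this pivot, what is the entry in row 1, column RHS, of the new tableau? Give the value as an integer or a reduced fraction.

Pivot element is row 1, column s1: 1/11.
Normalize row 1: new (row 1, RHS) = (50/11)/(1/11) = 50.
Row 1 is the pivot row, so the entry is 50.

50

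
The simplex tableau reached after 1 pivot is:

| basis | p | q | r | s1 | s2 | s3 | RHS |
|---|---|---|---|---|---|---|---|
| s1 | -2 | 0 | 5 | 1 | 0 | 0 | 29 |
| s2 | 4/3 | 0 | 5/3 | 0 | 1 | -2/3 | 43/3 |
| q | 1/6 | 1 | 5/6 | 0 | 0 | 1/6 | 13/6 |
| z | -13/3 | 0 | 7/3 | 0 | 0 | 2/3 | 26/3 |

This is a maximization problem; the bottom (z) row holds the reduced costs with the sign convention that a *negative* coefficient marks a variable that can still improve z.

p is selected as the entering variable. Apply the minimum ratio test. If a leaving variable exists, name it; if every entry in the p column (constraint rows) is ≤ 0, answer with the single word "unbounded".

s2

Ratios: row 1 (s1): entry -2 ≤ 0, skip; row 2 (s2): (43/3)/(4/3) = 43/4; row 3 (q): (13/6)/(1/6) = 13.
Minimum ratio is in the s2 row, so s2 leaves.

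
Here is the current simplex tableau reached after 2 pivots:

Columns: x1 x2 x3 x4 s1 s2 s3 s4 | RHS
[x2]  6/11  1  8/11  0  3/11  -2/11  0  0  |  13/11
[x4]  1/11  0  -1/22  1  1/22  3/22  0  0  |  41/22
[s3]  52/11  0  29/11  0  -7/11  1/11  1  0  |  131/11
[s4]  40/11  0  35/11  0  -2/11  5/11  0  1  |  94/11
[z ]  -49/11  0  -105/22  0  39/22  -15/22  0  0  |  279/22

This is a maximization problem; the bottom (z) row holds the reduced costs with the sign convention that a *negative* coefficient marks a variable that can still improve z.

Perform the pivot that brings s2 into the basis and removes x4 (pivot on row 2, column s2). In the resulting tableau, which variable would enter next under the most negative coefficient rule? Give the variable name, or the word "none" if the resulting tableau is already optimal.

Pivot element 3/22. New z-row = old z-row − (-15/22)·(row 2/(3/22)).
Updated z-row coefficients: x1: -4, x2: 0, x3: -5, x4: 5, s1: 2, s2: 0, s3: 0, s4: 0.
The most negative is -5 in column x3, so x3 would enter next.

x3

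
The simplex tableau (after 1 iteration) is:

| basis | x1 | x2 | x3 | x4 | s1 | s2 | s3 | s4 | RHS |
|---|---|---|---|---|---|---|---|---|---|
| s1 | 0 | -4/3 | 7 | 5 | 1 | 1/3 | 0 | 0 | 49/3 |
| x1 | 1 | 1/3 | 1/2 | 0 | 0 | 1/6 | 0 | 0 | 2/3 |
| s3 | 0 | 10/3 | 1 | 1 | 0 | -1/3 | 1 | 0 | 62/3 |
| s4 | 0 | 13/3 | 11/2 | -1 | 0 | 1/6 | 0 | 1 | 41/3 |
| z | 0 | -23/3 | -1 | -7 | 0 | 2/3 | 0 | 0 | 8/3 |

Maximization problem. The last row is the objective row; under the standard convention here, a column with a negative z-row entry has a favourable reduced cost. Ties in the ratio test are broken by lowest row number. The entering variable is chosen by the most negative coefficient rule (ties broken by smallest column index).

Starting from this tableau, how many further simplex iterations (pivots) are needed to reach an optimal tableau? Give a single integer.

pivot: x2 in, x1 out → z = 18
pivot: x4 in, s1 out → z = 223/5
No improving column remains; optimal.

2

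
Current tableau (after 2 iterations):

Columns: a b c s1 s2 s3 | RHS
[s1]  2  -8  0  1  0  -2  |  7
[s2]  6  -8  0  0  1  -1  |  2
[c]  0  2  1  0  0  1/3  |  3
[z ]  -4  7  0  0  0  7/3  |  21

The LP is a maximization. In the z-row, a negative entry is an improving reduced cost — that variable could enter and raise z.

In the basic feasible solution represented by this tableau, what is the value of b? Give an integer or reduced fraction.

b is nonbasic (not in the basis column), so its value in the current BFS is 0.

0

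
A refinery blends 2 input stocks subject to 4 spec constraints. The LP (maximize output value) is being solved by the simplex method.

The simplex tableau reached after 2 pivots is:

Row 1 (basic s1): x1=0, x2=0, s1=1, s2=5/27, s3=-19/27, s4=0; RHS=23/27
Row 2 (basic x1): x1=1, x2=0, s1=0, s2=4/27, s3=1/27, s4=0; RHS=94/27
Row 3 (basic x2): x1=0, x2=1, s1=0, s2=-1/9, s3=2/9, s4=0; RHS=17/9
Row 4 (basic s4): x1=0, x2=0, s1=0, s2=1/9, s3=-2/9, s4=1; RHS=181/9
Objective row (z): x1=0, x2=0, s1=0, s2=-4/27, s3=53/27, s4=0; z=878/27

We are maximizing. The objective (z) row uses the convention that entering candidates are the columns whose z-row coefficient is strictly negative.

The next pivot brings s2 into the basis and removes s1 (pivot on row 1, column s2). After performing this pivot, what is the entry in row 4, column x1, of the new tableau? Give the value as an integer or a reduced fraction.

0

Pivot element is row 1, column s2: 5/27.
Normalize row 1: new (row 1, x1) = 0/(5/27) = 0.
row 4 ← row 4 − (1/9)·(new row 1): 0 − (1/9)·0 = 0.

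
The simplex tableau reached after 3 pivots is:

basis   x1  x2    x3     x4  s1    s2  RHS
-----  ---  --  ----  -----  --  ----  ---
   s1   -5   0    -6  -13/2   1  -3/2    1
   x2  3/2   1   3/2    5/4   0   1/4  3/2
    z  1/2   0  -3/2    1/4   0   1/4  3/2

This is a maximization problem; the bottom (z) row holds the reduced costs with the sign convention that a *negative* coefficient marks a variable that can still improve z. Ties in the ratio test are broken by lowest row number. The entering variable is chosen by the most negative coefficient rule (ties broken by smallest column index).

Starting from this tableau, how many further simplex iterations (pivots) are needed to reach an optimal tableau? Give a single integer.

pivot: x3 in, x2 out → z = 3
No improving column remains; optimal.

1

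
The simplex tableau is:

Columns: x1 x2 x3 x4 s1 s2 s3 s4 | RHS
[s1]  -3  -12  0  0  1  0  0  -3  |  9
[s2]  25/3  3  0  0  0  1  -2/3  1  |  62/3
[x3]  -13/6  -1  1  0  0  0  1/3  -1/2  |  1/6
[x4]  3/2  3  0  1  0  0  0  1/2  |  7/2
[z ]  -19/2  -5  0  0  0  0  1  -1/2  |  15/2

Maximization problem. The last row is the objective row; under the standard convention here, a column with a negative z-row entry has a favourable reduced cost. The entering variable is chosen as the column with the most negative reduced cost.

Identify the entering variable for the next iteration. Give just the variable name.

Objective-row coefficients: x1: -19/2, x2: -5, x3: 0, x4: 0, s1: 0, s2: 0, s3: 1, s4: -1/2.
The most negative is -19/2 in column x1, so x1 enters.

x1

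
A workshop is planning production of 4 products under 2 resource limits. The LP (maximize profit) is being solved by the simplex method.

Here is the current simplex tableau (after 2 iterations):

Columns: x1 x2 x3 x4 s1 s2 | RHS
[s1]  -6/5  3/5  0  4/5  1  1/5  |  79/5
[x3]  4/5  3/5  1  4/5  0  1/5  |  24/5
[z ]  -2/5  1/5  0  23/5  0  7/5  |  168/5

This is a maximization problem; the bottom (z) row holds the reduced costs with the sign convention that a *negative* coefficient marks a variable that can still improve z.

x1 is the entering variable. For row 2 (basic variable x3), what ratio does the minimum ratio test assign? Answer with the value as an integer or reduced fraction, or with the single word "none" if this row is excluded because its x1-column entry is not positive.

6

Ratio = RHS / (x1 entry) = (24/5) / (4/5) = 6.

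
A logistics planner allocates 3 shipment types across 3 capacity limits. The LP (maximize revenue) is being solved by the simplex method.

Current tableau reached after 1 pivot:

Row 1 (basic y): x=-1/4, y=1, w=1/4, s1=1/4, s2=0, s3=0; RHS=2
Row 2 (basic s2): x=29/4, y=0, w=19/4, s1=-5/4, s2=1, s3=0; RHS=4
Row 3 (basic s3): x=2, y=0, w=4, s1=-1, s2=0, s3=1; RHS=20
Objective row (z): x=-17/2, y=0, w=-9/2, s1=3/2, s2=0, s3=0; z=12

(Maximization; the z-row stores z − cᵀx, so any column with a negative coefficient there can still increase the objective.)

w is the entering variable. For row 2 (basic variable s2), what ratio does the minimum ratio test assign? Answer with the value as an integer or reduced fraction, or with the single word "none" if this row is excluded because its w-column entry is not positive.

Ratio = RHS / (w entry) = 4 / (19/4) = 16/19.

16/19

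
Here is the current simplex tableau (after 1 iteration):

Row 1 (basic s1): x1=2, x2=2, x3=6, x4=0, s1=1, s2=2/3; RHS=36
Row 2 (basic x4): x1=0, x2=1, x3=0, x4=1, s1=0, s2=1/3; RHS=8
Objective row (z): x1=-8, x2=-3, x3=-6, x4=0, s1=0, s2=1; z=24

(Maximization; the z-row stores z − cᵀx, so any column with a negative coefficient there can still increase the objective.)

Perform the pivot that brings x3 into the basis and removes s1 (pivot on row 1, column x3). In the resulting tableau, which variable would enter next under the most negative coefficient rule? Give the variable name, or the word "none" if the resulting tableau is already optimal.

x1

Pivot element 6. New z-row = old z-row − (-6)·(row 1/6).
Updated z-row coefficients: x1: -6, x2: -1, x3: 0, x4: 0, s1: 1, s2: 5/3.
The most negative is -6 in column x1, so x1 would enter next.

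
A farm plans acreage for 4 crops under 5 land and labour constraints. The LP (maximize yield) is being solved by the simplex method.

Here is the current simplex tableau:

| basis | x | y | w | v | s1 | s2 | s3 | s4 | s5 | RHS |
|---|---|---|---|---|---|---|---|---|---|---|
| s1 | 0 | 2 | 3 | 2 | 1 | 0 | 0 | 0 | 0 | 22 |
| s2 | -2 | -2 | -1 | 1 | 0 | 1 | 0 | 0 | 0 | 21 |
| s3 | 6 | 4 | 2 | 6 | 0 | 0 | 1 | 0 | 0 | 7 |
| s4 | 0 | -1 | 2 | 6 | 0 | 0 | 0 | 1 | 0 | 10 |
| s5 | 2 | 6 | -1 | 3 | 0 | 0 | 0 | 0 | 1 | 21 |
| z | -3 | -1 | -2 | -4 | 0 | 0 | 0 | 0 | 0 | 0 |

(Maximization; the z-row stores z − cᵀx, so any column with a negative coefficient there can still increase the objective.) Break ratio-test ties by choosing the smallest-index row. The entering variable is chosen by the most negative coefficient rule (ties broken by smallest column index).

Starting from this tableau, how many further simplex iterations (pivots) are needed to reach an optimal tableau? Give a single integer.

2

pivot: v in, s3 out → z = 14/3
pivot: w in, v out → z = 7
No improving column remains; optimal.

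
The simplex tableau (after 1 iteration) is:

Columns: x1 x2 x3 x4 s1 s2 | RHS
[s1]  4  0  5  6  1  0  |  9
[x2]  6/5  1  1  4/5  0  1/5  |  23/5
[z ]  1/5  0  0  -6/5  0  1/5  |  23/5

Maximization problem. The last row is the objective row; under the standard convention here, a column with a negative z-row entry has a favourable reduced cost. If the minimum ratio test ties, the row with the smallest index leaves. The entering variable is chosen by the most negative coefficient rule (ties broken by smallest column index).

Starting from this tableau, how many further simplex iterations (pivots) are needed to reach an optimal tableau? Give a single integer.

pivot: x4 in, s1 out → z = 32/5
No improving column remains; optimal.

1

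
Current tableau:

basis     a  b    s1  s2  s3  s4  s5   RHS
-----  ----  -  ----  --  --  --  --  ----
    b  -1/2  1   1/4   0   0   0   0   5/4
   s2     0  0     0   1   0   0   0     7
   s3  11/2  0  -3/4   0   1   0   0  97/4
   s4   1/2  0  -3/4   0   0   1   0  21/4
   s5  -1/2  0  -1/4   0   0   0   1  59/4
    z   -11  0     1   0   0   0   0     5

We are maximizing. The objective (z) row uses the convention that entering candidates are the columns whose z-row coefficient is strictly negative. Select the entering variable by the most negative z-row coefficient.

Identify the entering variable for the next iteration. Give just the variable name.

a

Objective-row coefficients: a: -11, b: 0, s1: 1, s2: 0, s3: 0, s4: 0, s5: 0.
The most negative is -11 in column a, so a enters.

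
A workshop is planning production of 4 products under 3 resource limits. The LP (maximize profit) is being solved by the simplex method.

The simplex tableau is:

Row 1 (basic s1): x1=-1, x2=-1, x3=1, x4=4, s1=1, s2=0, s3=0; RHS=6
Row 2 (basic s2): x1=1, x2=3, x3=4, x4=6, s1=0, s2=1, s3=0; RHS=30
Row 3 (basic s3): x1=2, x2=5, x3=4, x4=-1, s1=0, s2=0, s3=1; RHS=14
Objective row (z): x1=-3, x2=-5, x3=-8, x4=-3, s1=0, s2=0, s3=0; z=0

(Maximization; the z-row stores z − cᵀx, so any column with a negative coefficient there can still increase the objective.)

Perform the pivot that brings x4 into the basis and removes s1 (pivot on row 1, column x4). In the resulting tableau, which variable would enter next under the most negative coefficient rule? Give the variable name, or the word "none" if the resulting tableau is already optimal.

x3

Pivot element 4. New z-row = old z-row − (-3)·(row 1/4).
Updated z-row coefficients: x1: -15/4, x2: -23/4, x3: -29/4, x4: 0, s1: 3/4, s2: 0, s3: 0.
The most negative is -29/4 in column x3, so x3 would enter next.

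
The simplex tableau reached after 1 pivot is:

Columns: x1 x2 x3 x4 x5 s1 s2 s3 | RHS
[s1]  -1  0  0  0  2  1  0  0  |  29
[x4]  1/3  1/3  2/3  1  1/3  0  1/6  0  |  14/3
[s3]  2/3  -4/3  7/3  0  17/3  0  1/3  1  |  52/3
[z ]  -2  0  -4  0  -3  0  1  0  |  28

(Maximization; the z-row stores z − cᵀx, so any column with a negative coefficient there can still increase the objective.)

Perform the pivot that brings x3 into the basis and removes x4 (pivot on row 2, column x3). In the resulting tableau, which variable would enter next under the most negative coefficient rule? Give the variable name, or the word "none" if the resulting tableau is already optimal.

x5

Pivot element 2/3. New z-row = old z-row − (-4)·(row 2/(2/3)).
Updated z-row coefficients: x1: 0, x2: 2, x3: 0, x4: 6, x5: -1, s1: 0, s2: 2, s3: 0.
The most negative is -1 in column x5, so x5 would enter next.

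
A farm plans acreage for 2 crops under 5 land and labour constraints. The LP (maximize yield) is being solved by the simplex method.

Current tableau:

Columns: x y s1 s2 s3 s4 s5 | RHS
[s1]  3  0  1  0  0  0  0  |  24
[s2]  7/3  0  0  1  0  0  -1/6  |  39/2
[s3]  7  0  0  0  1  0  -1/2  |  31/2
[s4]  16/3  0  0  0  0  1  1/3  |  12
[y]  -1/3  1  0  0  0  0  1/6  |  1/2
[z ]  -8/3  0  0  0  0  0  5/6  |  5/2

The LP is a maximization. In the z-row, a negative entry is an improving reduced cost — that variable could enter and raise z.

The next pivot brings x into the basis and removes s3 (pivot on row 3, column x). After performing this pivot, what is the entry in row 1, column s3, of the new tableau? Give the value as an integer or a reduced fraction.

Pivot element is row 3, column x: 7.
Normalize row 3: new (row 3, s3) = 1/7 = 1/7.
row 1 ← row 1 − 3·(new row 3): 0 − 3·(1/7) = -3/7.

-3/7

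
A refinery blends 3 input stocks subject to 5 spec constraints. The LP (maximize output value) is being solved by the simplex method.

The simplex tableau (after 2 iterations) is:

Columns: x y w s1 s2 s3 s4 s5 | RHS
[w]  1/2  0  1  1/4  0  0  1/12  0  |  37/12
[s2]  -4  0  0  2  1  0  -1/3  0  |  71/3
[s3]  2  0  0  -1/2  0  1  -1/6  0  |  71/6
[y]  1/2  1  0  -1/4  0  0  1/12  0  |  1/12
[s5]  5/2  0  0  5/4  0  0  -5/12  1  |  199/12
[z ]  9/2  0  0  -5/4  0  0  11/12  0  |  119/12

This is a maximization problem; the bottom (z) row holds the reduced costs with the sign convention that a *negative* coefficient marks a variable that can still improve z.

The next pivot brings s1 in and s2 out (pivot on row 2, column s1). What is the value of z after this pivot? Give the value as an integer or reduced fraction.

593/24

Minimum ratio for s1: (71/3)/2 = 71/6.
z changes by −(z-row coeff of s1)·ratio = −(-5/4)·(71/6) = 355/24.
New z = 119/12 + (355/24) = 593/24.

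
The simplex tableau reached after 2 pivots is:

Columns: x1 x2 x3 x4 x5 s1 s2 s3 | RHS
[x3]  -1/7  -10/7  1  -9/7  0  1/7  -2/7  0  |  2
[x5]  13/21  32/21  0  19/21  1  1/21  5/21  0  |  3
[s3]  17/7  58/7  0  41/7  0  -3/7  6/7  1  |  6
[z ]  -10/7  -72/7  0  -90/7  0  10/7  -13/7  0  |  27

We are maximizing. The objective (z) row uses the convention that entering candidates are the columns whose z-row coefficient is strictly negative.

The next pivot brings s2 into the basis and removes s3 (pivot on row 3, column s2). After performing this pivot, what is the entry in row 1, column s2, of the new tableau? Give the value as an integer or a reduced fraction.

0

Pivot element is row 3, column s2: 6/7.
Normalize row 3: new (row 3, s2) = (6/7)/(6/7) = 1.
row 1 ← row 1 − (-2/7)·(new row 3): -2/7 − (-2/7)·1 = 0.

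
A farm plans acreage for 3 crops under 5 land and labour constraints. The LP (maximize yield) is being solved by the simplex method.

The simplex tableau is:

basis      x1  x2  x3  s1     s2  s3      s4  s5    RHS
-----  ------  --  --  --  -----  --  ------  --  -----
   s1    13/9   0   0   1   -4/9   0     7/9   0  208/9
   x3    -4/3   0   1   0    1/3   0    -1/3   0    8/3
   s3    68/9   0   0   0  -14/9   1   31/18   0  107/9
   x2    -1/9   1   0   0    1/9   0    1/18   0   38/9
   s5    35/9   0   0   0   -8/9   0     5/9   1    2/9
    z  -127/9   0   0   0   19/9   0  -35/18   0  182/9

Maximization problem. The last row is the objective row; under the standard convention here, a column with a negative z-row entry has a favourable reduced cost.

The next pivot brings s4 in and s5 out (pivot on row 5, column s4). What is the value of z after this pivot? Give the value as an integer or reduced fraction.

21

Minimum ratio for s4: (2/9)/(5/9) = 2/5.
z changes by −(z-row coeff of s4)·ratio = −(-35/18)·(2/5) = 7/9.
New z = 182/9 + (7/9) = 21.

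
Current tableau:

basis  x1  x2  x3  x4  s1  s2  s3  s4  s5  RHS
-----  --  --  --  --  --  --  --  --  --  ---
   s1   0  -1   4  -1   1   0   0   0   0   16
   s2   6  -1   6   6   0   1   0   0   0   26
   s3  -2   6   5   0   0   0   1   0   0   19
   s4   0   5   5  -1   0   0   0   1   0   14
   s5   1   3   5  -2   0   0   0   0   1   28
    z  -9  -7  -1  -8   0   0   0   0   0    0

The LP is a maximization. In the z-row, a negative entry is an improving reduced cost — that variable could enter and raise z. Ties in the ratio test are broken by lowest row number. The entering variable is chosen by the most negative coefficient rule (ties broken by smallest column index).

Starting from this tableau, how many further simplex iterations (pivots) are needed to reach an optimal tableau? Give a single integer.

3

pivot: x1 in, s2 out → z = 39
pivot: x2 in, s4 out → z = 314/5
pivot: x4 in, s3 out → z = 6151/94
No improving column remains; optimal.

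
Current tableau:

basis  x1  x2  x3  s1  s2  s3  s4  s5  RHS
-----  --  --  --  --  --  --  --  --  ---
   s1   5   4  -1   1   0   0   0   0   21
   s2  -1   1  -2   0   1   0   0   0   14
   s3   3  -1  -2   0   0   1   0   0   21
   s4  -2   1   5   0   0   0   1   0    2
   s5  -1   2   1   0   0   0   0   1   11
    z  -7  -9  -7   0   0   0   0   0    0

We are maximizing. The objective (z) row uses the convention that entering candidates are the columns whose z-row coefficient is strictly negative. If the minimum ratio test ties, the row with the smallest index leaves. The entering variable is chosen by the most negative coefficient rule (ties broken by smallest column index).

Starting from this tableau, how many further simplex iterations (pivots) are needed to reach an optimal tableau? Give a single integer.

3

pivot: x2 in, s4 out → z = 18
pivot: x1 in, s1 out → z = 43
pivot: x3 in, x2 out → z = 1113/23
No improving column remains; optimal.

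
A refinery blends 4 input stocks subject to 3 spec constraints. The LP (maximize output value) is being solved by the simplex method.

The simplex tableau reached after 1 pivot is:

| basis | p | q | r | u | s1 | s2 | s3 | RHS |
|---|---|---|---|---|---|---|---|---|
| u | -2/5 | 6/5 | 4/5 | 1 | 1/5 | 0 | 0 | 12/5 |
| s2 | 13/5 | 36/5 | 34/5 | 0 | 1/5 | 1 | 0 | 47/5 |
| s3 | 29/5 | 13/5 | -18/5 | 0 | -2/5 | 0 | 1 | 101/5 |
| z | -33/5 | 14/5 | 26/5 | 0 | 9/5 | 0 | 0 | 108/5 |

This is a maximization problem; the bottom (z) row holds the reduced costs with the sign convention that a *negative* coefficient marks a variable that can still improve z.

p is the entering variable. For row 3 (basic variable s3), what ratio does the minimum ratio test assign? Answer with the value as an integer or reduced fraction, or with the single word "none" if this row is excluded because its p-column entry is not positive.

101/29

Ratio = RHS / (p entry) = (101/5) / (29/5) = 101/29.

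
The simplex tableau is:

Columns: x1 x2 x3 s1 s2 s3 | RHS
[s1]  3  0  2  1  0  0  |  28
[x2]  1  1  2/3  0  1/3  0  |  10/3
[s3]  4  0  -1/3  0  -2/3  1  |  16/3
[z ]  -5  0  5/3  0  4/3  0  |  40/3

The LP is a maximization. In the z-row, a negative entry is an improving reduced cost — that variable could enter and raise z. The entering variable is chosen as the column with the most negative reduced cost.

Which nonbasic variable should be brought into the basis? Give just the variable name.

x1

Objective-row coefficients: x1: -5, x2: 0, x3: 5/3, s1: 0, s2: 4/3, s3: 0.
The most negative is -5 in column x1, so x1 enters.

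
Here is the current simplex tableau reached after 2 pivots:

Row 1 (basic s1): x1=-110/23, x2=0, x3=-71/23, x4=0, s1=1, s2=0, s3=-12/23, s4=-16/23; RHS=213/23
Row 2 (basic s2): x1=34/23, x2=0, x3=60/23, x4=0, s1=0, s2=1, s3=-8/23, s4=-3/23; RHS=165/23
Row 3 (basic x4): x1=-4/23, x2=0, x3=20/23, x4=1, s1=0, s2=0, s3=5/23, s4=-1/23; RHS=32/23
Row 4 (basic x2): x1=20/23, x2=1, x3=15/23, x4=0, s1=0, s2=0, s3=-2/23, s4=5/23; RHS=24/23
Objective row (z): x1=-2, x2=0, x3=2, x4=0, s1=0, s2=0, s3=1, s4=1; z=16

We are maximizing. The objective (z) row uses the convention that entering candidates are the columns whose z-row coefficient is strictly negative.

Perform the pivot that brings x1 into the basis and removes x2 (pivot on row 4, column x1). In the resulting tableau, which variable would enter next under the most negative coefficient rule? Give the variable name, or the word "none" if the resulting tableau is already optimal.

none

Pivot element 20/23. New z-row = old z-row − (-2)·(row 4/(20/23)).
Updated z-row coefficients: x1: 0, x2: 23/10, x3: 7/2, x4: 0, s1: 0, s2: 0, s3: 4/5, s4: 3/2.
No coefficient is strictly negative; the tableau after this pivot is optimal.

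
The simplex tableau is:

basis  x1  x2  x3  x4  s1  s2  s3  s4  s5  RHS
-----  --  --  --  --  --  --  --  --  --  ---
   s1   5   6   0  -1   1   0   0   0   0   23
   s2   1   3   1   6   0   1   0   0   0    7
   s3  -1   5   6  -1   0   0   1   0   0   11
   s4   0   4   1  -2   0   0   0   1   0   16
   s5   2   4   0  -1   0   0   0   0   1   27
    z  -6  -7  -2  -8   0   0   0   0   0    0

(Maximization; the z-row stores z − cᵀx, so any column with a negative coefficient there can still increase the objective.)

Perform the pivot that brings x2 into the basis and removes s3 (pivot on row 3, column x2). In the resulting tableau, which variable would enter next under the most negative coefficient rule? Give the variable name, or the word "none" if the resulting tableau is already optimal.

Pivot element 5. New z-row = old z-row − (-7)·(row 3/5).
Updated z-row coefficients: x1: -37/5, x2: 0, x3: 32/5, x4: -47/5, s1: 0, s2: 0, s3: 7/5, s4: 0, s5: 0.
The most negative is -47/5 in column x4, so x4 would enter next.

x4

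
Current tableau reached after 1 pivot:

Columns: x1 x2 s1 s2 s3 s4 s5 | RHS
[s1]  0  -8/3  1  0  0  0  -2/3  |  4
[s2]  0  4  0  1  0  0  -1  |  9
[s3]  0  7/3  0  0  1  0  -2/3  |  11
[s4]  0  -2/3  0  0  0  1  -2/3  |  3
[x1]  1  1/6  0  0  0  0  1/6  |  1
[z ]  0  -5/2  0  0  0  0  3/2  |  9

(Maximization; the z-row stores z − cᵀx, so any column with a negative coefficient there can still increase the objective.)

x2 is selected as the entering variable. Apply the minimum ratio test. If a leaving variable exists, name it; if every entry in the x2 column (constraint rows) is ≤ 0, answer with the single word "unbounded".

Ratios: row 1 (s1): entry -8/3 ≤ 0, skip; row 2 (s2): 9/4 = 9/4; row 3 (s3): 11/(7/3) = 33/7; row 4 (s4): entry -2/3 ≤ 0, skip; row 5 (x1): 1/(1/6) = 6.
Minimum ratio is in the s2 row, so s2 leaves.

s2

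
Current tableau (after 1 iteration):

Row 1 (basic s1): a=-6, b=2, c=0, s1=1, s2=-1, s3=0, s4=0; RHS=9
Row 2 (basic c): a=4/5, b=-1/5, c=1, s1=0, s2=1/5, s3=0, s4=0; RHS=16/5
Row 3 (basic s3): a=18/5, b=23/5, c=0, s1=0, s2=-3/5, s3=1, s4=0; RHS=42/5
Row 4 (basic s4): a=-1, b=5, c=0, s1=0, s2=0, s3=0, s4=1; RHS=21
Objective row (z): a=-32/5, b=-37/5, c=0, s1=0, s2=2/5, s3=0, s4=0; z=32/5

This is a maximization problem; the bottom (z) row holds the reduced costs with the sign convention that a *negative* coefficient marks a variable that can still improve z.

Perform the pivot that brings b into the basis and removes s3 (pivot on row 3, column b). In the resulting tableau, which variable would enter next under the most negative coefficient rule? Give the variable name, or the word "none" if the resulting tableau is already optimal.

Pivot element 23/5. New z-row = old z-row − (-37/5)·(row 3/(23/5)).
Updated z-row coefficients: a: -14/23, b: 0, c: 0, s1: 0, s2: -13/23, s3: 37/23, s4: 0.
The most negative is -14/23 in column a, so a would enter next.

a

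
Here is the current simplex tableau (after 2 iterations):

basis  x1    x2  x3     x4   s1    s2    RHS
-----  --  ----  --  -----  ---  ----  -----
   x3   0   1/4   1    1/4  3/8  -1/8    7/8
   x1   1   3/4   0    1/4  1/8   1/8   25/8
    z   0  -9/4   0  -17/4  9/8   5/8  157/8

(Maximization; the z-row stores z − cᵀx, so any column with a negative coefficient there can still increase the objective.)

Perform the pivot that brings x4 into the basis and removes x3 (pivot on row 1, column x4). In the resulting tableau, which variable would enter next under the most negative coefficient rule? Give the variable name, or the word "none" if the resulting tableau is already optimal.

s2

Pivot element 1/4. New z-row = old z-row − (-17/4)·(row 1/(1/4)).
Updated z-row coefficients: x1: 0, x2: 2, x3: 17, x4: 0, s1: 15/2, s2: -3/2.
The most negative is -3/2 in column s2, so s2 would enter next.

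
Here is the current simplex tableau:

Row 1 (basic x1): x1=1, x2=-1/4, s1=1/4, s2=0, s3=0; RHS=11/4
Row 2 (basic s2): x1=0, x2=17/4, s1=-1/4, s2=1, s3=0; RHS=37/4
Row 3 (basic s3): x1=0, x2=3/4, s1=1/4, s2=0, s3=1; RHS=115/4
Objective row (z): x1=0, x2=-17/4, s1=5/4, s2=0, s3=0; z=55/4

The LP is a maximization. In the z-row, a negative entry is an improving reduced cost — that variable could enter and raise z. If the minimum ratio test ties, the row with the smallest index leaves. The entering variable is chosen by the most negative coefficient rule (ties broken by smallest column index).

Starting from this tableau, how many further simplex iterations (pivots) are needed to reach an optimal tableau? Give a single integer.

1

pivot: x2 in, s2 out → z = 23
No improving column remains; optimal.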